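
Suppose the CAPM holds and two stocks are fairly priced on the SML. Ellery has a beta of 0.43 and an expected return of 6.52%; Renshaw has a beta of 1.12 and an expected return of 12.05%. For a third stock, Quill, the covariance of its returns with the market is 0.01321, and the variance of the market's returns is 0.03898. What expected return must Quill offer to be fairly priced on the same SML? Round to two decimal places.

5.79%

MRP = (12.05% − 6.52%) / (1.12 − 0.43) = 8.0145%
R_f = 6.52% − 0.43 × 8.0145% = 3.0738%
β_Quill = Cov / Var(R_m) = 0.01321 / 0.03898 = 0.3389
E(R_Quill) = R_f + β × MRP = 3.0738% + 0.3389 × 8.0145% = 5.79%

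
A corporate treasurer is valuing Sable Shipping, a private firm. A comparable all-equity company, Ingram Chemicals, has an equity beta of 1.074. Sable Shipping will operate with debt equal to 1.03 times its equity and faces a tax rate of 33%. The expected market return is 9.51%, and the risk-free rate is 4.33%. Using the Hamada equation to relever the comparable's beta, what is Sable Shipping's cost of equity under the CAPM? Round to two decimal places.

13.73%

β_L = β_U × [1 + (1 − t)(D/E)] = 1.074 × [1 + (1 − 0.33) × 1.03]
    = 1.074 × [1 + 0.67 × 1.03] = 1.074 × 1.6901 = 1.8152
MRP = 9.51% − 4.33% = 5.18%
E(R) = R_f + β_L × MRP = 4.33% + 1.8152 × 5.18% = 13.73%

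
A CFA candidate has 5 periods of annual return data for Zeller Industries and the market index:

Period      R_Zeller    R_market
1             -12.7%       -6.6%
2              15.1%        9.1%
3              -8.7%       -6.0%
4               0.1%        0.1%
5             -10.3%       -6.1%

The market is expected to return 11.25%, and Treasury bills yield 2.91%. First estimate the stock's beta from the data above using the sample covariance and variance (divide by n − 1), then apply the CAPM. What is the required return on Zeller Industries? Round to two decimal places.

Mean R_i = (-12.7 + 15.1 − 8.7 + 0.1 − 10.3) / 5 = -3.3000%
Mean R_m = (-6.6 + 9.1 − 6.0 + 0.1 − 6.1) / 5 = -1.9000%
Σ(R_i − R̄_i)(R_m − R̄_m) = 304.9200  ⇒  Cov = 304.9200 / 4 = 76.2300
Σ(R_m − R̄_m)² = 181.5400  ⇒  Var(R_m) = 181.5400 / 4 = 45.3850
β = Cov / Var(R_m) = 76.2300 / 45.3850 = 1.6796
MRP = 11.25% − 2.91% = 8.34%
E(R) = R_f + β × MRP = 2.91% + 1.6796 × 8.34% = 16.92%

16.92%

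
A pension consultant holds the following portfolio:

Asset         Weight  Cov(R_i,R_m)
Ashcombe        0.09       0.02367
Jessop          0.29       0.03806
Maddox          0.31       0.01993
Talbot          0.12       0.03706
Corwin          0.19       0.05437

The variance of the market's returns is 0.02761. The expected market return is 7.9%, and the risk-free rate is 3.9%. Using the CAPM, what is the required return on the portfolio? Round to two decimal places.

β_Ashcombe = 0.02367 / 0.02761 = 0.8573
β_Jessop = 0.03806 / 0.02761 = 1.3785
β_Maddox = 0.01993 / 0.02761 = 0.7218
β_Talbot = 0.03706 / 0.02761 = 1.3423
β_Corwin = 0.05437 / 0.02761 = 1.9692
β_P = Σ w_i β_i = 0.09×0.8573 + 0.29×1.3785 + 0.31×0.7218 + 0.12×1.3423 + 0.19×1.9692 = 1.2359
MRP = 7.9% − 3.9% = 4.00%
E(R_P) = R_f + β_P × MRP = 3.9% + 1.2359 × 4.0% = 8.84%

8.84%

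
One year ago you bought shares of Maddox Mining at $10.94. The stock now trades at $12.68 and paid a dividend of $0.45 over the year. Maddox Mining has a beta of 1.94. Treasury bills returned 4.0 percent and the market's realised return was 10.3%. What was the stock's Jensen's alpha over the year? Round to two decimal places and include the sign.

+3.80%

Realised HPR = (P1 + D1 − P0) / P0 = (12.68 + 0.45 − 10.94) / 10.94 = 2.19 / 10.94 = 20.0183%
MRP = 10.3% − 4.0% = 6.30%
CAPM required = R_f + β·MRP = 4.0% + 1.94 × 6.3% = 16.2220%
α = realised − required = 20.0183% − 16.2220% = +3.80%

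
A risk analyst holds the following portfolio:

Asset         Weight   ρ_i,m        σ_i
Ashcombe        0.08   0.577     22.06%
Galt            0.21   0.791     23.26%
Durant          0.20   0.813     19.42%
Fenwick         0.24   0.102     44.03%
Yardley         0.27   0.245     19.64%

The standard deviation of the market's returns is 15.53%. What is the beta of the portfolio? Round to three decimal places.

β_Ashcombe = 0.577 × 22.06% / 15.53% = 0.8196
β_Galt = 0.791 × 23.26% / 15.53% = 1.1847
β_Durant = 0.813 × 19.42% / 15.53% = 1.0166
β_Fenwick = 0.102 × 44.03% / 15.53% = 0.2892
β_Yardley = 0.245 × 19.64% / 15.53% = 0.3098
β_P = Σ w_i β_i = 0.08×0.8196 + 0.21×1.1847 + 0.20×1.0166 + 0.24×0.2892 + 0.27×0.3098 = 0.6707

0.671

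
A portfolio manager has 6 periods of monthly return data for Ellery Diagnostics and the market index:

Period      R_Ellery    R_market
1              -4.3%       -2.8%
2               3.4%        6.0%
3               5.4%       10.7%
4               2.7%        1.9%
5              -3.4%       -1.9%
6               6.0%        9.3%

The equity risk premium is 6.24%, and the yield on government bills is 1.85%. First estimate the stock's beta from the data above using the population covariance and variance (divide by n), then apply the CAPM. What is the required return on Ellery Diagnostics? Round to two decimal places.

Mean R_i = (-4.3 + 3.4 + 5.4 + 2.7 − 3.4 + 6.0) / 6 = 1.6333%
Mean R_m = (-2.8 + 6.0 + 10.7 + 1.9 − 1.9 + 9.3) / 6 = 3.8667%
Σ(R_i − R̄_i)(R_m − R̄_m) = 119.7167  ⇒  Cov = 119.7167 / 6 = 19.9528
Σ(R_m − R̄_m)² = 162.3333  ⇒  Var(R_m) = 162.3333 / 6 = 27.0556
β = Cov / Var(R_m) = 19.9528 / 27.0556 = 0.7375
E(R) = R_f + β × MRP = 1.85% + 0.7375 × 6.24% = 6.45%

6.45%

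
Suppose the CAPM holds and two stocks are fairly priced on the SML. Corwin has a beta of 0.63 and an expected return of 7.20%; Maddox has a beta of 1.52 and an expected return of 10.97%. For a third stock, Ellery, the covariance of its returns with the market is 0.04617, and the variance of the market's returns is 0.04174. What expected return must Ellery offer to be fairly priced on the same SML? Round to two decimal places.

MRP = (10.97% − 7.20%) / (1.52 − 0.63) = 4.2360%
R_f = 7.20% − 0.63 × 4.2360% = 4.5313%
β_Ellery = Cov / Var(R_m) = 0.04617 / 0.04174 = 1.1061
E(R_Ellery) = R_f + β × MRP = 4.5313% + 1.1061 × 4.2360% = 9.22%

9.22%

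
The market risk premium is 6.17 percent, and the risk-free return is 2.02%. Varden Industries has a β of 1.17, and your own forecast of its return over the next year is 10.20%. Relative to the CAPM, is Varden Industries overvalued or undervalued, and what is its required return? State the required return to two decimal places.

Undervalued; required return 9.24%

Required return = R_f + β·MRP = 2.02% + 1.17 × 6.17% = 9.24%
Forecast 10.20% > required 9.24% → the stock plots above the SML → undervalued.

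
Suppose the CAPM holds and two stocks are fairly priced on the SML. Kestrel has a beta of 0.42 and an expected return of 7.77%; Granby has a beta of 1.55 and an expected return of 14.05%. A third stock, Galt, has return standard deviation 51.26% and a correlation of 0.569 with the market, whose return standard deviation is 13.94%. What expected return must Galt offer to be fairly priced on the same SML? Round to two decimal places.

17.06%

MRP = (14.05% − 7.77%) / (1.55 − 0.42) = 5.5575%
R_f = 7.77% − 0.42 × 5.5575% = 5.4359%
β_Galt = ρ·σ_i/σ_m = 0.569 × 51.26 / 13.94 = 2.0923
E(R_Galt) = R_f + β × MRP = 5.4359% + 2.0923 × 5.5575% = 17.06%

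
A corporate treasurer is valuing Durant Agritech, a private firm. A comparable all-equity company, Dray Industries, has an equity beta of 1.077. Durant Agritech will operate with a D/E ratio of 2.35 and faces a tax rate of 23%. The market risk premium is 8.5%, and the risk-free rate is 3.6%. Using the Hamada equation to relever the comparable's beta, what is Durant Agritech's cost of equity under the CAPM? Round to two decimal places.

29.32%

β_L = β_U × [1 + (1 − t)(D/E)] = 1.077 × [1 + (1 − 0.23) × 2.35]
    = 1.077 × [1 + 0.77 × 2.35] = 1.077 × 2.8095 = 3.0258
E(R) = R_f + β_L × MRP = 3.6% + 3.0258 × 8.5% = 29.32%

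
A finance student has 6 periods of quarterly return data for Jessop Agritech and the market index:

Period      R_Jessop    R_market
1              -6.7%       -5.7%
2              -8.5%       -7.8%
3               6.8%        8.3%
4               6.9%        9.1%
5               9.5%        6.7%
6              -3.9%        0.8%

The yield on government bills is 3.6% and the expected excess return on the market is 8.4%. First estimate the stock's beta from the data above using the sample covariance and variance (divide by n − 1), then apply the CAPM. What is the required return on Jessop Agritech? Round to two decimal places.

Mean R_i = (-6.7 − 8.5 + 6.8 + 6.9 + 9.5 − 3.9) / 6 = 0.6833%
Mean R_m = (-5.7 − 7.8 + 8.3 + 9.1 + 6.7 + 0.8) / 6 = 1.9000%
Σ(R_i − R̄_i)(R_m − R̄_m) = 276.4600  ⇒  Cov = 276.4600 / 5 = 55.2920
Σ(R_m − R̄_m)² = 268.9000  ⇒  Var(R_m) = 268.9000 / 5 = 53.7800
β = Cov / Var(R_m) = 55.2920 / 53.7800 = 1.0281
E(R) = R_f + β × MRP = 3.6% + 1.0281 × 8.4% = 12.24%

12.24%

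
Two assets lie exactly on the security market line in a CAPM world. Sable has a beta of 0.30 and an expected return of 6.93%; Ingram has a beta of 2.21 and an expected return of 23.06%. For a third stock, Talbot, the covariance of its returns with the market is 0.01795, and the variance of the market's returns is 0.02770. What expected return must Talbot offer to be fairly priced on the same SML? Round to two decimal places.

MRP = (23.06% − 6.93%) / (2.21 − 0.30) = 8.4450%
R_f = 6.93% − 0.30 × 8.4450% = 4.3965%
β_Talbot = Cov / Var(R_m) = 0.01795 / 0.02770 = 0.6480
E(R_Talbot) = R_f + β × MRP = 4.3965% + 0.6480 × 8.4450% = 9.87%

9.87%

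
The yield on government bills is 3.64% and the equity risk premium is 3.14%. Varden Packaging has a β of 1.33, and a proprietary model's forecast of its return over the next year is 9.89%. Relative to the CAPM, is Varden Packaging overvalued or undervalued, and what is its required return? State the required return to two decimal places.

Required return = R_f + β·MRP = 3.64% + 1.33 × 3.14% = 7.82%
Forecast 9.89% > required 7.82% → the stock plots above the SML → undervalued.

Undervalued; required return 7.82%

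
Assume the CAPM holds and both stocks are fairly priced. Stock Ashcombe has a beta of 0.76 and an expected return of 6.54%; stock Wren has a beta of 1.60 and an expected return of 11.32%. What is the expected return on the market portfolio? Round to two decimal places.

7.91%

Both satisfy E(R) = R_f + β·MRP, so the slope of the SML is
MRP = (11.32% − 6.54%) / (1.60 − 0.76) = 4.78% / 0.84 = 5.6905%
R_f = E(R_Ashcombe) − β_Ashcombe·MRP = 6.54% − 0.76 × 5.6905% = 2.2152%
E(R_m) = R_f + MRP = 2.2152% + 5.6905% = 7.91%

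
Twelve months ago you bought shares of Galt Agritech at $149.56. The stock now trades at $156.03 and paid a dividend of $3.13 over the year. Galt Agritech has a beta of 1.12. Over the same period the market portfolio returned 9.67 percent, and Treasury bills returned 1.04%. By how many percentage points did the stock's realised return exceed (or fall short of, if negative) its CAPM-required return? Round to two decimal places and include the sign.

-4.29%

Realised HPR = (P1 + D1 − P0) / P0 = (156.03 + 3.13 − 149.56) / 149.56 = 9.60 / 149.56 = 6.4188%
MRP = 9.67% − 1.04% = 8.63%
CAPM required = R_f + β·MRP = 1.04% + 1.12 × 8.63% = 10.7056%
α = realised − required = 6.4188% − 10.7056% = -4.29%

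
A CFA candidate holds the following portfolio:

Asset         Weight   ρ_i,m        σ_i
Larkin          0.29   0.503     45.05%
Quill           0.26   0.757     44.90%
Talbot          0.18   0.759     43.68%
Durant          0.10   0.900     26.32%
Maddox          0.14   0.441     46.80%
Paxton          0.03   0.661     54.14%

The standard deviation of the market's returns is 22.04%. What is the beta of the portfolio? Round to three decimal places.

β_Larkin = 0.503 × 45.05% / 22.04% = 1.0281
β_Quill = 0.757 × 44.90% / 22.04% = 1.5422
β_Talbot = 0.759 × 43.68% / 22.04% = 1.5042
β_Durant = 0.900 × 26.32% / 22.04% = 1.0748
β_Maddox = 0.441 × 46.80% / 22.04% = 0.9364
β_Paxton = 0.661 × 54.14% / 22.04% = 1.6237
β_P = Σ w_i β_i = 0.29×1.0281 + 0.26×1.5422 + 0.18×1.5042 + 0.10×1.0748 + 0.14×0.9364 + 0.03×1.6237 = 1.2572

1.257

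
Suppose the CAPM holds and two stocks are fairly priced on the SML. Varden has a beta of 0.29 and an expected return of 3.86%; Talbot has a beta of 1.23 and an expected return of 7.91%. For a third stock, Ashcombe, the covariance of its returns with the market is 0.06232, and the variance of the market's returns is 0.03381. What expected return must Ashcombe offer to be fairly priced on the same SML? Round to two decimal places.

MRP = (7.91% − 3.86%) / (1.23 − 0.29) = 4.3085%
R_f = 3.86% − 0.29 × 4.3085% = 2.6105%
β_Ashcombe = Cov / Var(R_m) = 0.06232 / 0.03381 = 1.8432
E(R_Ashcombe) = R_f + β × MRP = 2.6105% + 1.8432 × 4.3085% = 10.55%

10.55%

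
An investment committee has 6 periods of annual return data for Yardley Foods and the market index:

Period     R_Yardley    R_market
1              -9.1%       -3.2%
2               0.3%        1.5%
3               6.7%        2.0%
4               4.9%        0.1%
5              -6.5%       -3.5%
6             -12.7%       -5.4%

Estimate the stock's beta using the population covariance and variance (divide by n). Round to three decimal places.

Mean R_i = (-9.1 + 0.3 + 6.7 + 4.9 − 6.5 − 12.7) / 6 = -2.7333%
Mean R_m = (-3.2 + 1.5 + 2.0 + 0.1 − 3.5 − 5.4) / 6 = -1.4167%
Σ(R_i − R̄_i)(R_m − R̄_m) = 111.5567  ⇒  Cov = 111.5567 / 6 = 18.5928
Σ(R_m − R̄_m)² = 45.8683  ⇒  Var(R_m) = 45.8683 / 6 = 7.6447
β = Cov / Var(R_m) = 18.5928 / 7.6447 = 2.4321

2.432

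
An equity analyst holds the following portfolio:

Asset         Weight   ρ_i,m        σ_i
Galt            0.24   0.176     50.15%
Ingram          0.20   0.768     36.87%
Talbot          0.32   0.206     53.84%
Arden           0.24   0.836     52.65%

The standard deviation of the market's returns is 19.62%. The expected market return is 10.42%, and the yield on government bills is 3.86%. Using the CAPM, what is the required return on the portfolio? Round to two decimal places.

β_Galt = 0.176 × 50.15% / 19.62% = 0.4499
β_Ingram = 0.768 × 36.87% / 19.62% = 1.4432
β_Talbot = 0.206 × 53.84% / 19.62% = 0.5653
β_Arden = 0.836 × 52.65% / 19.62% = 2.2434
β_P = Σ w_i β_i = 0.24×0.4499 + 0.20×1.4432 + 0.32×0.5653 + 0.24×2.2434 = 1.1159
MRP = 10.42% − 3.86% = 6.56%
E(R_P) = R_f + β_P × MRP = 3.86% + 1.1159 × 6.56% = 11.18%

11.18%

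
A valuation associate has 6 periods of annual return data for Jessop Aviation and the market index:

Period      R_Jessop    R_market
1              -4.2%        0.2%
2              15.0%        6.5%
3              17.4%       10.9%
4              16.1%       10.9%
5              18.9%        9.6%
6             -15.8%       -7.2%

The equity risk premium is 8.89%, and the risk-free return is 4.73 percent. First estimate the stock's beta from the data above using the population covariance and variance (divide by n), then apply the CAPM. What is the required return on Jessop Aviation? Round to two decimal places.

Mean R_i = (-4.2 + 15.0 + 17.4 + 16.1 + 18.9 − 15.8) / 6 = 7.9000%
Mean R_m = (0.2 + 6.5 + 10.9 + 10.9 + 9.6 − 7.2) / 6 = 5.1500%
Σ(R_i − R̄_i)(R_m − R̄_m) = 512.9000  ⇒  Cov = 512.9000 / 6 = 85.4833
Σ(R_m − R̄_m)² = 264.7750  ⇒  Var(R_m) = 264.7750 / 6 = 44.1292
β = Cov / Var(R_m) = 85.4833 / 44.1292 = 1.9371
E(R) = R_f + β × MRP = 4.73% + 1.9371 × 8.89% = 21.95%

21.95%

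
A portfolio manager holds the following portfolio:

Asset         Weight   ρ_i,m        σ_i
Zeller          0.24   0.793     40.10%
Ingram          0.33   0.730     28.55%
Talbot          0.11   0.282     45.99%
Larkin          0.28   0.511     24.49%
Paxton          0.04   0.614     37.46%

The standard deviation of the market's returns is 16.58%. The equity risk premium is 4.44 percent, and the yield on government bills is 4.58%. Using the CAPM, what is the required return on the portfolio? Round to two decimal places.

10.03%

β_Zeller = 0.793 × 40.10% / 16.58% = 1.9179
β_Ingram = 0.730 × 28.55% / 16.58% = 1.2570
β_Talbot = 0.282 × 45.99% / 16.58% = 0.7822
β_Larkin = 0.511 × 24.49% / 16.58% = 0.7548
β_Paxton = 0.614 × 37.46% / 16.58% = 1.3872
β_P = Σ w_i β_i = 0.24×1.9179 + 0.33×1.2570 + 0.11×0.7822 + 0.28×0.7548 + 0.04×1.3872 = 1.2280
E(R_P) = R_f + β_P × MRP = 4.58% + 1.2280 × 4.44% = 10.03%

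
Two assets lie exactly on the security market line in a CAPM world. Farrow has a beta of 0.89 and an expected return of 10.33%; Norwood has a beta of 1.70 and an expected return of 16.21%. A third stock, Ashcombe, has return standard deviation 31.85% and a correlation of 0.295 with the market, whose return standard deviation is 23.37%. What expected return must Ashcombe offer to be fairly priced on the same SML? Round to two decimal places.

MRP = (16.21% − 10.33%) / (1.70 − 0.89) = 7.2593%
R_f = 10.33% − 0.89 × 7.2593% = 3.8692%
β_Ashcombe = ρ·σ_i/σ_m = 0.295 × 31.85 / 23.37 = 0.4020
E(R_Ashcombe) = R_f + β × MRP = 3.8692% + 0.4020 × 7.2593% = 6.79%

6.79%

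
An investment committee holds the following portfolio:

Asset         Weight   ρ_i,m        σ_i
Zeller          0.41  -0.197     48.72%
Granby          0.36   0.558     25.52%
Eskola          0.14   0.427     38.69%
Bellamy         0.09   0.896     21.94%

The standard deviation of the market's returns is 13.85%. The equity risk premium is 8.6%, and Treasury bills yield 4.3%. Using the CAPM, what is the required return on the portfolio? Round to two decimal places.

7.57%

β_Zeller = -0.197 × 48.72% / 13.85% = -0.6930
β_Granby = 0.558 × 25.52% / 13.85% = 1.0282
β_Eskola = 0.427 × 38.69% / 13.85% = 1.1928
β_Bellamy = 0.896 × 21.94% / 13.85% = 1.4194
β_P = Σ w_i β_i = 0.41×-0.6930 + 0.36×1.0282 + 0.14×1.1928 + 0.09×1.4194 = 0.3808
E(R_P) = R_f + β_P × MRP = 4.3% + 0.3808 × 8.6% = 7.57%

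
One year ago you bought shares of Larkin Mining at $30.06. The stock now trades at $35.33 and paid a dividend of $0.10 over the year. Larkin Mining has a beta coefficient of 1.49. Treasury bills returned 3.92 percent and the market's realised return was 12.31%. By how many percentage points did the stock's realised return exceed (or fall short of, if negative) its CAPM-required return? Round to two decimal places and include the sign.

+1.44%

Realised HPR = (P1 + D1 − P0) / P0 = (35.33 + 0.10 − 30.06) / 30.06 = 5.37 / 30.06 = 17.8643%
MRP = 12.31% − 3.92% = 8.39%
CAPM required = R_f + β·MRP = 3.92% + 1.49 × 8.39% = 16.4211%
α = realised − required = 17.8643% − 16.4211% = +1.44%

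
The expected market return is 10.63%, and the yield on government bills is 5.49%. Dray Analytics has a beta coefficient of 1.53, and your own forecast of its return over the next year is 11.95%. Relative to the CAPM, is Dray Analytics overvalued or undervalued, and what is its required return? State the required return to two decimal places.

Overvalued; required return 13.35%

MRP = 10.63% − 5.49% = 5.14%
Required return = R_f + β·MRP = 5.49% + 1.53 × 5.14% = 13.35%
Forecast 11.95% < required 13.35% → the stock plots below the SML → overvalued.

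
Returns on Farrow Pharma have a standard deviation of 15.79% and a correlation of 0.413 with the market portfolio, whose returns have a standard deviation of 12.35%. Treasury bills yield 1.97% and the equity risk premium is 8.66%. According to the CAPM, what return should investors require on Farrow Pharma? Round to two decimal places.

β = ρ × σ_i / σ_m = 0.413 × 15.79% / 12.35% = 0.5280
E(R) = 1.97% + 0.5280 × 8.66% = 6.54%

6.54%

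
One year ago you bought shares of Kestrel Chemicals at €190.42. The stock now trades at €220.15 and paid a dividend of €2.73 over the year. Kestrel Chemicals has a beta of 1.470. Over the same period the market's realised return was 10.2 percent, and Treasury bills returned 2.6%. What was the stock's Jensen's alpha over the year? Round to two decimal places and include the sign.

Realised HPR = (P1 + D1 − P0) / P0 = (220.15 + 2.73 − 190.42) / 190.42 = 32.46 / 190.42 = 17.0465%
MRP = 10.2% − 2.6% = 7.60%
CAPM required = R_f + β·MRP = 2.6% + 1.470 × 7.6% = 13.7720%
α = realised − required = 17.0465% − 13.7720% = +3.27%

+3.27%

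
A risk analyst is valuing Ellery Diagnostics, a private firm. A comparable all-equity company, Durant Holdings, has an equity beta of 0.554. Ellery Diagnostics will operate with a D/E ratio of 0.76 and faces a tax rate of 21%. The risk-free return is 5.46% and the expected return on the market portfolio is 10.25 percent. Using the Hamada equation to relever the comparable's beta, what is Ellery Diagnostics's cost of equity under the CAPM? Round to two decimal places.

β_L = β_U × [1 + (1 − t)(D/E)] = 0.554 × [1 + (1 − 0.21) × 0.76]
    = 0.554 × [1 + 0.79 × 0.76] = 0.554 × 1.6004 = 0.8866
MRP = 10.25% − 5.46% = 4.79%
E(R) = R_f + β_L × MRP = 5.46% + 0.8866 × 4.79% = 9.71%

9.71%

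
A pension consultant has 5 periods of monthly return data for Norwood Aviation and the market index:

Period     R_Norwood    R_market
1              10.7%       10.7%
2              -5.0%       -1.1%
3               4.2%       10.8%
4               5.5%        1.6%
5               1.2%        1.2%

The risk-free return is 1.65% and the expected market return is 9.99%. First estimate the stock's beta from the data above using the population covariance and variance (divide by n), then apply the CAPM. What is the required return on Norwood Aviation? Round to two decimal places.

Mean R_i = (10.7 − 5.0 + 4.2 + 5.5 + 1.2) / 5 = 3.3200%
Mean R_m = (10.7 − 1.1 + 10.8 + 1.6 + 1.2) / 5 = 4.6400%
Σ(R_i − R̄_i)(R_m − R̄_m) = 98.5660  ⇒  Cov = 98.5660 / 5 = 19.7132
Σ(R_m − R̄_m)² = 128.6920  ⇒  Var(R_m) = 128.6920 / 5 = 25.7384
β = Cov / Var(R_m) = 19.7132 / 25.7384 = 0.7659
MRP = 9.99% − 1.65% = 8.34%
E(R) = R_f + β × MRP = 1.65% + 0.7659 × 8.34% = 8.04%

8.04%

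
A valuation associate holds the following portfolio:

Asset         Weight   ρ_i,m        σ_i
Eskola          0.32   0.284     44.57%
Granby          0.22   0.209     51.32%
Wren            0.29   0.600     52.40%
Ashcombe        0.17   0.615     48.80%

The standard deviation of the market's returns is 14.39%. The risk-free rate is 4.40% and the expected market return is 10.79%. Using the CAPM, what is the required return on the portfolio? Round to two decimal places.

β_Eskola = 0.284 × 44.57% / 14.39% = 0.8796
β_Granby = 0.209 × 51.32% / 14.39% = 0.7454
β_Wren = 0.600 × 52.40% / 14.39% = 2.1849
β_Ashcombe = 0.615 × 48.80% / 14.39% = 2.0856
β_P = Σ w_i β_i = 0.32×0.8796 + 0.22×0.7454 + 0.29×2.1849 + 0.17×2.0856 = 1.4336
MRP = 10.79% − 4.40% = 6.39%
E(R_P) = R_f + β_P × MRP = 4.40% + 1.4336 × 6.39% = 13.56%

13.56%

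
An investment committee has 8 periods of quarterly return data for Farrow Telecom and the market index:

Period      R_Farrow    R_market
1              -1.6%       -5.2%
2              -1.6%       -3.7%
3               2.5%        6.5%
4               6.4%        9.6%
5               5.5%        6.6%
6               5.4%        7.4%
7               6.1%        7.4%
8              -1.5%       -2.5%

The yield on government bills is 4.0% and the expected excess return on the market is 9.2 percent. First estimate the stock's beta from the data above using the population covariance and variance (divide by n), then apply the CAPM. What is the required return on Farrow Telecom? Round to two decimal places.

9.46%

Mean R_i = (-1.6 − 1.6 + 2.5 + 6.4 + 5.5 + 5.4 + 6.1 − 1.5) / 8 = 2.6500%
Mean R_m = (-5.2 − 3.7 + 6.5 + 9.6 + 6.6 + 7.4 + 7.4 − 2.5) / 8 = 3.2625%
Σ(R_i − R̄_i)(R_m − R̄_m) = 147.9150  ⇒  Cov = 147.9150 / 8 = 18.4894
Σ(R_m − R̄_m)² = 249.3188  ⇒  Var(R_m) = 249.3188 / 8 = 31.1649
β = Cov / Var(R_m) = 18.4894 / 31.1649 = 0.5933
E(R) = R_f + β × MRP = 4.0% + 0.5933 × 9.2% = 9.46%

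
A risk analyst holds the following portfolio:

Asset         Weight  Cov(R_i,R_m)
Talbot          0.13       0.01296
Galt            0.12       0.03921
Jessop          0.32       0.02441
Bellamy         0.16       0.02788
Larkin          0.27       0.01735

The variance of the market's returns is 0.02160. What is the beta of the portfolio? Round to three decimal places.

β_Talbot = 0.01296 / 0.02160 = 0.6000
β_Galt = 0.03921 / 0.02160 = 1.8153
β_Jessop = 0.02441 / 0.02160 = 1.1301
β_Bellamy = 0.02788 / 0.02160 = 1.2907
β_Larkin = 0.01735 / 0.02160 = 0.8032
β_P = Σ w_i β_i = 0.13×0.6000 + 0.12×1.8153 + 0.32×1.1301 + 0.16×1.2907 + 0.27×0.8032 = 1.0808

1.081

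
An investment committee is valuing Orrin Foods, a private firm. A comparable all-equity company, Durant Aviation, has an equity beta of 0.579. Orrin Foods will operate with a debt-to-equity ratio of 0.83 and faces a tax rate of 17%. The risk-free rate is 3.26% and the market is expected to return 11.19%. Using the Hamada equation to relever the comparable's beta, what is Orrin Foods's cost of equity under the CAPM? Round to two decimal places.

β_L = β_U × [1 + (1 − t)(D/E)] = 0.579 × [1 + (1 − 0.17) × 0.83]
    = 0.579 × [1 + 0.83 × 0.83] = 0.579 × 1.6889 = 0.9779
MRP = 11.19% − 3.26% = 7.93%
E(R) = R_f + β_L × MRP = 3.26% + 0.9779 × 7.93% = 11.01%

11.01%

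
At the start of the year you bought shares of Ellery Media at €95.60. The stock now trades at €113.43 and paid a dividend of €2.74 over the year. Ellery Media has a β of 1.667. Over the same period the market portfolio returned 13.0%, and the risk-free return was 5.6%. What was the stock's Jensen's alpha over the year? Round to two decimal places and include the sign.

Realised HPR = (P1 + D1 − P0) / P0 = (113.43 + 2.74 − 95.60) / 95.60 = 20.57 / 95.60 = 21.5167%
MRP = 13.0% − 5.6% = 7.40%
CAPM required = R_f + β·MRP = 5.6% + 1.667 × 7.4% = 17.9358%
α = realised − required = 21.5167% − 17.9358% = +3.58%

+3.58%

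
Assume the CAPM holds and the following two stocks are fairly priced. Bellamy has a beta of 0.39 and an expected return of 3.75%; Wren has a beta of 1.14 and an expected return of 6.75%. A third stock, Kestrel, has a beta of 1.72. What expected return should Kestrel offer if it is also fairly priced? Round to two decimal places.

9.07%

MRP (SML slope) = (6.75% − 3.75%) / (1.14 − 0.39) = 3.00% / 0.75 = 4.0000%
R_f (intercept) = 3.75% − 0.39 × 4.0000% = 2.1900%
E(R_Kestrel) = R_f + β × MRP = 2.1900% + 1.72 × 4.0000% = 9.07%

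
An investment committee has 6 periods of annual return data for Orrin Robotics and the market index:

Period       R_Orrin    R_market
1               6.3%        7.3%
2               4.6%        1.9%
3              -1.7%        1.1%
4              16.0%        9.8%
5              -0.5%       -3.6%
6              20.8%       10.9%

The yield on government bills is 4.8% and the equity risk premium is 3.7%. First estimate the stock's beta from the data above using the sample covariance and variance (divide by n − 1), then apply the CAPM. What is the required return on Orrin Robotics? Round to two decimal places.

Mean R_i = (6.3 + 4.6 − 1.7 + 16.0 − 0.5 + 20.8) / 6 = 7.5833%
Mean R_m = (7.3 + 1.9 + 1.1 + 9.8 − 3.6 + 10.9) / 6 = 4.5667%
Σ(R_i − R̄_i)(R_m − R̄_m) = 230.3967  ⇒  Cov = 230.3967 / 5 = 46.0793
Σ(R_m − R̄_m)² = 160.7933  ⇒  Var(R_m) = 160.7933 / 5 = 32.1587
β = Cov / Var(R_m) = 46.0793 / 32.1587 = 1.4329
E(R) = R_f + β × MRP = 4.8% + 1.4329 × 3.7% = 10.10%

10.10%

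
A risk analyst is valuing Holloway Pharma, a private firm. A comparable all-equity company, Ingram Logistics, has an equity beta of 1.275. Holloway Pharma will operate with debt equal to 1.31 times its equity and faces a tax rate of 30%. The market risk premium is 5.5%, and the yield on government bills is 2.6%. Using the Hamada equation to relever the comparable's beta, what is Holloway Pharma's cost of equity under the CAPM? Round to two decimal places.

β_L = β_U × [1 + (1 − t)(D/E)] = 1.275 × [1 + (1 − 0.30) × 1.31]
    = 1.275 × [1 + 0.70 × 1.31] = 1.275 × 1.9170 = 2.4442
E(R) = R_f + β_L × MRP = 2.6% + 2.4442 × 5.5% = 16.04%

16.04%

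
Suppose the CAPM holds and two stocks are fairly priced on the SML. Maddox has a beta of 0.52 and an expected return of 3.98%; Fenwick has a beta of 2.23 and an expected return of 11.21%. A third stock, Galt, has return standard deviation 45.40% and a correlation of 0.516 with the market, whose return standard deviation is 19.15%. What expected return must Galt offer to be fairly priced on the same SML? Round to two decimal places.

MRP = (11.21% − 3.98%) / (2.23 − 0.52) = 4.2281%
R_f = 3.98% − 0.52 × 4.2281% = 1.7814%
β_Galt = ρ·σ_i/σ_m = 0.516 × 45.40 / 19.15 = 1.2233
E(R_Galt) = R_f + β × MRP = 1.7814% + 1.2233 × 4.2281% = 6.95%

6.95%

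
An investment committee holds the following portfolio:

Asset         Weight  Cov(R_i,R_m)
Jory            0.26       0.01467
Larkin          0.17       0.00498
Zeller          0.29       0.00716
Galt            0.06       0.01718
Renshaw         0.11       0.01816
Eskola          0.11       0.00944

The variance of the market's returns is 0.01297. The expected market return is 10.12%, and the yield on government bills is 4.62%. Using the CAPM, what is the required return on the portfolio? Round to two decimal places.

β_Jory = 0.01467 / 0.01297 = 1.1311
β_Larkin = 0.00498 / 0.01297 = 0.3840
β_Zeller = 0.00716 / 0.01297 = 0.5520
β_Galt = 0.01718 / 0.01297 = 1.3246
β_Renshaw = 0.01816 / 0.01297 = 1.4002
β_Eskola = 0.00944 / 0.01297 = 0.7278
β_P = Σ w_i β_i = 0.26×1.1311 + 0.17×0.3840 + 0.29×0.5520 + 0.06×1.3246 + 0.11×1.4002 + 0.11×0.7278 = 0.8330
MRP = 10.12% − 4.62% = 5.50%
E(R_P) = R_f + β_P × MRP = 4.62% + 0.8330 × 5.50% = 9.20%

9.20%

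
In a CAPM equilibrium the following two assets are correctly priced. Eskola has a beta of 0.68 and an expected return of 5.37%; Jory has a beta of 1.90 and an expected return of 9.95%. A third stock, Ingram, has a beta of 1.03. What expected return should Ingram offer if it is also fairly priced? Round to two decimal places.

MRP (SML slope) = (9.95% − 5.37%) / (1.90 − 0.68) = 4.58% / 1.22 = 3.7541%
R_f (intercept) = 5.37% − 0.68 × 3.7541% = 2.8172%
E(R_Ingram) = R_f + β × MRP = 2.8172% + 1.03 × 3.7541% = 6.68%

6.68%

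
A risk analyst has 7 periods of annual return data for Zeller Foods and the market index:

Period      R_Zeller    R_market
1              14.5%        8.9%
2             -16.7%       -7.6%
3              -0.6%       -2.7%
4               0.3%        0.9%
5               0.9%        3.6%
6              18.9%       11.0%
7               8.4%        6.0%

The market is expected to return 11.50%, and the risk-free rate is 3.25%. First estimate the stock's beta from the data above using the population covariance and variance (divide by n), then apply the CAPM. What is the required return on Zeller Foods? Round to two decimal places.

Mean R_i = (14.5 − 16.7 − 0.6 + 0.3 + 0.9 + 18.9 + 8.4) / 7 = 3.6714%
Mean R_m = (8.9 − 7.6 − 2.7 + 0.9 + 3.6 + 11.0 + 6.0) / 7 = 2.8714%
Σ(R_i − R̄_i)(R_m − R̄_m) = 445.6043  ⇒  Cov = 445.6043 / 7 = 63.6578
Σ(R_m − R̄_m)² = 257.3143  ⇒  Var(R_m) = 257.3143 / 7 = 36.7592
β = Cov / Var(R_m) = 63.6578 / 36.7592 = 1.7318
MRP = 11.50% − 3.25% = 8.25%
E(R) = R_f + β × MRP = 3.25% + 1.7318 × 8.25% = 17.54%

17.54%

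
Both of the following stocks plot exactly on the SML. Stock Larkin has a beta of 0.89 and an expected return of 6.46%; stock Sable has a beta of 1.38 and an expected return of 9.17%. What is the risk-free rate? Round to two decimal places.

1.54%

Both satisfy E(R) = R_f + β·MRP, so the slope of the SML is
MRP = (9.17% − 6.46%) / (1.38 − 0.89) = 2.71% / 0.49 = 5.5306%
R_f = E(R_Larkin) − β_Larkin·MRP = 6.46% − 0.89 × 5.5306% = 1.5378%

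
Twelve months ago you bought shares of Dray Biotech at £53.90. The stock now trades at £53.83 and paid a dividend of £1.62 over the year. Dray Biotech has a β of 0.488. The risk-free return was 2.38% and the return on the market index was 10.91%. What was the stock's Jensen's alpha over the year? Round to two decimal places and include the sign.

-3.67%

Realised HPR = (P1 + D1 − P0) / P0 = (53.83 + 1.62 − 53.90) / 53.90 = 1.55 / 53.90 = 2.8757%
MRP = 10.91% − 2.38% = 8.53%
CAPM required = R_f + β·MRP = 2.38% + 0.488 × 8.53% = 6.54264%
α = realised − required = 2.8757% − 6.54264% = -3.67%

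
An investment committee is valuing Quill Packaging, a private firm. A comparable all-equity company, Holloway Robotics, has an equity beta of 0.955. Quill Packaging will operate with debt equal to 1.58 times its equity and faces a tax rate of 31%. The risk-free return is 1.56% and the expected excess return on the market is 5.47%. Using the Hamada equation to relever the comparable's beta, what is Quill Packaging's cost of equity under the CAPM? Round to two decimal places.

β_L = β_U × [1 + (1 − t)(D/E)] = 0.955 × [1 + (1 − 0.31) × 1.58]
    = 0.955 × [1 + 0.69 × 1.58] = 0.955 × 2.0902 = 1.9961
E(R) = R_f + β_L × MRP = 1.56% + 1.9961 × 5.47% = 12.48%

12.48%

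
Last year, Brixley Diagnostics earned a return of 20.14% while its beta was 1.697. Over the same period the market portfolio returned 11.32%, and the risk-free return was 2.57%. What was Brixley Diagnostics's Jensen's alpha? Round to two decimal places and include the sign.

Market excess return = 11.32% − 2.57% = 8.75%
CAPM benchmark = R_f + β(R_m − R_f) = 2.57% + 1.697 × 8.75% = 17.41875%
α = actual − benchmark = 20.14% − 17.41875% = +2.72%

+2.72%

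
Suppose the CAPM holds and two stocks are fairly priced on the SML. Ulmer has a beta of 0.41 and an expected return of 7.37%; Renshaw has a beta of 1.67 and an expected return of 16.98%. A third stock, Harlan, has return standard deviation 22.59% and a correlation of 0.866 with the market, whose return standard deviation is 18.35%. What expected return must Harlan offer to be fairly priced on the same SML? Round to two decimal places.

12.37%

MRP = (16.98% − 7.37%) / (1.67 − 0.41) = 7.6270%
R_f = 7.37% − 0.41 × 7.6270% = 4.2429%
β_Harlan = ρ·σ_i/σ_m = 0.866 × 22.59 / 18.35 = 1.0661
E(R_Harlan) = R_f + β × MRP = 4.2429% + 1.0661 × 7.6270% = 12.37%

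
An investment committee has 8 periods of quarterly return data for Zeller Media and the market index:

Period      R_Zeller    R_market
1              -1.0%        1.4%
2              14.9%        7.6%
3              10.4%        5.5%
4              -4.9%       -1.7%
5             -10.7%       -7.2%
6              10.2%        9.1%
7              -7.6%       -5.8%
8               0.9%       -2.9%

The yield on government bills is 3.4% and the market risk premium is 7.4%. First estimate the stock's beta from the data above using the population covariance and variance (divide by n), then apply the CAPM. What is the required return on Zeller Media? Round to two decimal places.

Mean R_i = (-1.0 + 14.9 + 10.4 − 4.9 − 10.7 + 10.2 − 7.6 + 0.9) / 8 = 1.5250%
Mean R_m = (1.4 + 7.6 + 5.5 − 1.7 − 7.2 + 9.1 − 5.8 − 2.9) / 8 = 0.7500%
Σ(R_i − R̄_i)(R_m − R̄_m) = 379.5500  ⇒  Cov = 379.5500 / 8 = 47.4438
Σ(R_m − R̄_m)² = 265.0600  ⇒  Var(R_m) = 265.0600 / 8 = 33.1325
β = Cov / Var(R_m) = 47.4438 / 33.1325 = 1.4319
E(R) = R_f + β × MRP = 3.4% + 1.4319 × 7.4% = 14.00%

14.00%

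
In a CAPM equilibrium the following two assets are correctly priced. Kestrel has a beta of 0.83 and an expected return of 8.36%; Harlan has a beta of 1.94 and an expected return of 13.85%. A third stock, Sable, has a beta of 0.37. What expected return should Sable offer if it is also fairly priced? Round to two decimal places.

MRP (SML slope) = (13.85% − 8.36%) / (1.94 − 0.83) = 5.49% / 1.11 = 4.9459%
R_f (intercept) = 8.36% − 0.83 × 4.9459% = 4.2549%
E(R_Sable) = R_f + β × MRP = 4.2549% + 0.37 × 4.9459% = 6.08%

6.08%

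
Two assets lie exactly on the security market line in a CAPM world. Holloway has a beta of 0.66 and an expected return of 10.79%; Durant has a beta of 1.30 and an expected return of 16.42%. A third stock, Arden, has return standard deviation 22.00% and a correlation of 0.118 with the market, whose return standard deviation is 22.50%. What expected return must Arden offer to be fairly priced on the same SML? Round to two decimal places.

6.00%

MRP = (16.42% − 10.79%) / (1.30 − 0.66) = 8.7969%
R_f = 10.79% − 0.66 × 8.7969% = 4.9840%
β_Arden = ρ·σ_i/σ_m = 0.118 × 22.00 / 22.50 = 0.1154
E(R_Arden) = R_f + β × MRP = 4.9840% + 0.1154 × 8.7969% = 6.00%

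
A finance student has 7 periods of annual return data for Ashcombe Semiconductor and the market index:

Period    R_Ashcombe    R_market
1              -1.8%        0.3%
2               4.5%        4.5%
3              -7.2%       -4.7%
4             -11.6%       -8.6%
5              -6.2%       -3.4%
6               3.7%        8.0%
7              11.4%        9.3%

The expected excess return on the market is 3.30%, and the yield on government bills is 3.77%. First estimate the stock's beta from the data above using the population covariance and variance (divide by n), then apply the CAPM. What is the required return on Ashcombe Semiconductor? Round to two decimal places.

Mean R_i = (-1.8 + 4.5 − 7.2 − 11.6 − 6.2 + 3.7 + 11.4) / 7 = -1.0286%
Mean R_m = (0.3 + 4.5 − 4.7 − 8.6 − 3.4 + 8.0 + 9.3) / 7 = 0.7714%
Σ(R_i − R̄_i)(R_m − R̄_m) = 315.5643  ⇒  Cov = 315.5643 / 7 = 45.0806
Σ(R_m − R̄_m)² = 274.2743  ⇒  Var(R_m) = 274.2743 / 7 = 39.1820
β = Cov / Var(R_m) = 45.0806 / 39.1820 = 1.1505
E(R) = R_f + β × MRP = 3.77% + 1.1505 × 3.30% = 7.57%

7.57%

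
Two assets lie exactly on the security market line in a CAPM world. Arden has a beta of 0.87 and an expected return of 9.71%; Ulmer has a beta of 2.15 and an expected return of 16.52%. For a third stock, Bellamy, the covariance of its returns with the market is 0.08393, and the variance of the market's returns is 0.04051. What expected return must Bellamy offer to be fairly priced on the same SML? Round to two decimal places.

16.10%

MRP = (16.52% − 9.71%) / (2.15 − 0.87) = 5.3203%
R_f = 9.71% − 0.87 × 5.3203% = 5.0813%
β_Bellamy = Cov / Var(R_m) = 0.08393 / 0.04051 = 2.0718
E(R_Bellamy) = R_f + β × MRP = 5.0813% + 2.0718 × 5.3203% = 16.10%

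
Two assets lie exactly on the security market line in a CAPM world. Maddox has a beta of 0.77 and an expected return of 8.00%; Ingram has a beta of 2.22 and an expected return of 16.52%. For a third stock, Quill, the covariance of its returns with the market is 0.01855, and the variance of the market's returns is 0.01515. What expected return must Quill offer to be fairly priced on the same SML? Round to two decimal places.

10.67%

MRP = (16.52% − 8.00%) / (2.22 − 0.77) = 5.8759%
R_f = 8.00% − 0.77 × 5.8759% = 3.4756%
β_Quill = Cov / Var(R_m) = 0.01855 / 0.01515 = 1.2244
E(R_Quill) = R_f + β × MRP = 3.4756% + 1.2244 × 5.8759% = 10.67%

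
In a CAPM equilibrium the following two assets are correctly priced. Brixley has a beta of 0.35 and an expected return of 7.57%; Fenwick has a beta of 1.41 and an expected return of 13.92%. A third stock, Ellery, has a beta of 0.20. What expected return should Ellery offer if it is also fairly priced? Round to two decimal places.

6.67%

MRP (SML slope) = (13.92% − 7.57%) / (1.41 − 0.35) = 6.35% / 1.06 = 5.9906%
R_f (intercept) = 7.57% − 0.35 × 5.9906% = 5.4733%
E(R_Ellery) = R_f + β × MRP = 5.4733% + 0.20 × 5.9906% = 6.67%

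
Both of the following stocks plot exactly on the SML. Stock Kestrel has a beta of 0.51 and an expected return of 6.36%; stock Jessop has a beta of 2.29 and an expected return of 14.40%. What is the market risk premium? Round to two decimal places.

4.52%

Both satisfy E(R) = R_f + β·MRP, so the slope of the SML is
MRP = (14.40% − 6.36%) / (2.29 − 0.51) = 8.04% / 1.78 = 4.5169%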